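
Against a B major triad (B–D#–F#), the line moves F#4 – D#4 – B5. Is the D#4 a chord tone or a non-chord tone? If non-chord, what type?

Chord tone (the third of B major triad).

B major triad contains B, D#, F#; D# is the third, so it is a chord tone.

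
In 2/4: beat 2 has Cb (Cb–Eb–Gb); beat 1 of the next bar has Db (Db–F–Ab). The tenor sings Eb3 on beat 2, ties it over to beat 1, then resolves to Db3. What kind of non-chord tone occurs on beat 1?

The harmony at that moment is Db major triad (Db, F, Ab); Eb3 is not a chord tone.
It is held over (the same pitch as the preceding Eb3) and left by step down to Db3.
Held over from the previous chord and resolving down by step — a suspension.

Suspension.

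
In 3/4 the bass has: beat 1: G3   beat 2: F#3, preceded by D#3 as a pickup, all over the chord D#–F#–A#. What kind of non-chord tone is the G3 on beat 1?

The harmony at that moment is D# minor triad (D#, F#, A#); G3 is not a chord tone.
It is approached by leap up from D#3 and left by step down to F#3.
Leap in, step out, metrically accented — an appoggiatura.

Appoggiatura.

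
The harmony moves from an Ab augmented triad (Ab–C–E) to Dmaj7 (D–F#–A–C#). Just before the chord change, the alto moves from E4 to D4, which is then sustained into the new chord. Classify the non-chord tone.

D4 is an anticipation.

The harmony at that moment is Ab augmented triad (Ab, C, E); D4 is not a chord tone.
It is approached by step down from E4 and then sustained as the same pitch into the next harmony.
Arriving early and becoming a chord tone when the harmony changes — an anticipation.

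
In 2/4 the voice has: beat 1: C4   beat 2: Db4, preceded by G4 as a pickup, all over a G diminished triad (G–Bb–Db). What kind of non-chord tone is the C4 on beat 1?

The harmony at that moment is G diminished triad (G, Bb, Db); C4 is not a chord tone.
It is approached by leap down from G4 and left by step up to Db4.
Leap in, step out, metrically accented — an appoggiatura.

Appoggiatura.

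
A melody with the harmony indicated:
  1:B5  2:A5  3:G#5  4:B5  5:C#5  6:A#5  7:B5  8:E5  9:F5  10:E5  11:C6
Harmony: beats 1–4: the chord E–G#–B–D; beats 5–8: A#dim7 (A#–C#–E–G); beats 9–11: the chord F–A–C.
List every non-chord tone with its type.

The harmony at that moment is E dominant seventh chord (E, G#, B, D); A5 is not a chord tone.
It is approached by step down from B5 and left by step down to G#5.
Step in, step out in the same direction — a passing tone.
The harmony at that moment is A# diminished seventh chord (A#, C#, E, G); B5 is not a chord tone.
It is approached by step up from A#5 and left by leap down to E5.
Step in, leap out — an escape tone.
The harmony at that moment is F major triad (F, A, C); E5 is not a chord tone.
It is approached by step down from F5 and left by leap up to C6.
Step in, leap out — an escape tone.

A5 (beat 2) — passing tone; B5 (beat 7) — escape tone; E5 (beat 10) — escape tone.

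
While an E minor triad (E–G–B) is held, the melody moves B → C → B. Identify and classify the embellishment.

The harmony at that moment is E minor triad (E, G, B); C is not a chord tone.
It is approached by step up from B and left by step down to B.
Step away and step back to the same note — a neighbor tone (upper neighbor).

C is a neighbor tone.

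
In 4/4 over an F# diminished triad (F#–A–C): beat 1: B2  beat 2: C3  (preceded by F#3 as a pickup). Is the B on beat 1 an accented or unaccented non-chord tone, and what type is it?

Accented appoggiatura.

The harmony at that moment is F# diminished triad (F#, A, C); B2 is not a chord tone.
It is approached by leap down from F#3 and left by step up to C3.
Leap in, step out — an appoggiatura.
It falls on the downbeat, so it is accented.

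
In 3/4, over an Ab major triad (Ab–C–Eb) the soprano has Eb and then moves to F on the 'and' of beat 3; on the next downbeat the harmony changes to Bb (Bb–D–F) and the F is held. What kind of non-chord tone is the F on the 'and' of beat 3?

The harmony at that moment is Ab major triad (Ab, C, Eb); F is not a chord tone.
It is approached by step up from Eb and then sustained as the same pitch into the next harmony.
Arriving early and becoming a chord tone when the harmony changes — an anticipation.

Anticipation.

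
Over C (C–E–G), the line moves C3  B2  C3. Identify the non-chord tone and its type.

B2 is a neighbor tone.

The harmony at that moment is C major triad (C, E, G); B2 is not a chord tone.
It is approached by step down from C3 and left by step up to C3.
Step away and step back to the same note — a neighbor tone (lower neighbor).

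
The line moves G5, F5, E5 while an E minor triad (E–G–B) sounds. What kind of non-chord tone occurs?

The harmony at that moment is E minor triad (E, G, B); F5 is not a chord tone.
It is approached by step down from G5 and left by step down to E5.
Step in, step out in the same direction — a passing tone.

F5 is a passing tone.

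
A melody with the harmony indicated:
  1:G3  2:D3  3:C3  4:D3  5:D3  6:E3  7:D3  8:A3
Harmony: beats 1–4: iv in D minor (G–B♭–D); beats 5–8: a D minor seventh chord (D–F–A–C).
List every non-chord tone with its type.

C3 (beat 3) — neighbor tone; E3 (beat 6) — neighbor tone.

The harmony at that moment is G minor triad (G, B♭, D); C3 is not a chord tone.
It is approached by step down from D3 and left by step up to D3.
Step away and step back to the same note — a neighbor tone (lower neighbor).
The harmony at that moment is D minor seventh chord (D, F, A, C); E3 is not a chord tone.
It is approached by step up from D3 and left by step down to D3.
Step away and step back to the same note — a neighbor tone (upper neighbor).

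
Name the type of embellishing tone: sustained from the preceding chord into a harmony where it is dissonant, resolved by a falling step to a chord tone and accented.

Suspension.

Approach: by preparation — the pitch is first a chord tone, then held (tied or repeated) while the harmony changes under it. Departure: down by step. Metric position: strong.
A prepared dissonance that resolves downward by step — a suspension. (The same figure resolving upward would be a retardation.)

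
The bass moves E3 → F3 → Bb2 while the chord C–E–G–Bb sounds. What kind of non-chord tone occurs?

The harmony at that moment is C dominant seventh chord (C, E, G, Bb); F3 is not a chord tone.
It is approached by step up from E3 and left by leap down to Bb2.
Step in, leap out — an escape tone.

F3 is an escape tone.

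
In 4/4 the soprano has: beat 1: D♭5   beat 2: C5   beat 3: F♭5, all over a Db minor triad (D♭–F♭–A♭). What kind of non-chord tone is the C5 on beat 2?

Escape tone.

The harmony at that moment is D♭ minor triad (D♭, F♭, A♭); C5 is not a chord tone.
It is approached by step down from D♭5 and left by leap up to F♭5.
Step in, leap out, on a weak beat — an escape tone.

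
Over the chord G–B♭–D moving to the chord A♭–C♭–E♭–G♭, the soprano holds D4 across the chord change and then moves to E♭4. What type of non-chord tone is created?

The harmony at that moment is A♭ minor seventh chord (A♭, C♭, E♭, G♭); D4 is not a chord tone.
It is held over (the same pitch as the preceding D4) and left by step up to E♭4.
Held over from the previous chord and resolving up by step — a retardation.

D4 is a retardation.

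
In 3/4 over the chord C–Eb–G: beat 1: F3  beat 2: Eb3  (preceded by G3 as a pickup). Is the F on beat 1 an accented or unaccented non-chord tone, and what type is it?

The harmony at that moment is C minor triad (C, Eb, G); F3 is not a chord tone.
It is approached by step down from G3 and left by step down to Eb3.
Step in, step out in the same direction — a passing tone.
It falls on the downbeat, so it is accented.

Accented passing tone.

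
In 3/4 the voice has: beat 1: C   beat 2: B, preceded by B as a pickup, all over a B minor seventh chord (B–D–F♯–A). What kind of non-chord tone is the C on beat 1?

Upper neighbor tone.

The harmony at that moment is B minor seventh chord (B, D, F♯, A); C is not a chord tone.
It is approached by step up from B and left by step down to B.
Step away and step back to the same note — a neighbor tone (upper neighbor).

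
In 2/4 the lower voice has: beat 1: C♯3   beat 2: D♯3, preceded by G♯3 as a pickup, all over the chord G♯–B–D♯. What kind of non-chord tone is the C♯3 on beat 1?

Appoggiatura.

The harmony at that moment is G♯ minor triad (G♯, B, D♯); C♯3 is not a chord tone.
It is approached by leap down from G♯3 and left by step up to D♯3.
Leap in, step out, metrically accented — an appoggiatura.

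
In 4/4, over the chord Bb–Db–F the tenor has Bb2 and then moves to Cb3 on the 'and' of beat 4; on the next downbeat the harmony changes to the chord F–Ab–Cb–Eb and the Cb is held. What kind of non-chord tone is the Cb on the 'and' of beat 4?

The harmony at that moment is Bb minor triad (Bb, Db, F); Cb3 is not a chord tone.
It is approached by step up from Bb2 and then sustained as the same pitch into the next harmony.
Arriving early and becoming a chord tone when the harmony changes — an anticipation.

Anticipation.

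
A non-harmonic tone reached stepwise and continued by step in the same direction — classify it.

Approach: by step. Departure: by step, continuing in the same direction.
Stepwise on both sides with no change of direction means the note fills in the space between two different chord tones — a passing tone. (Had it turned back to its starting note it would be a neighbor tone instead.)

Passing tone.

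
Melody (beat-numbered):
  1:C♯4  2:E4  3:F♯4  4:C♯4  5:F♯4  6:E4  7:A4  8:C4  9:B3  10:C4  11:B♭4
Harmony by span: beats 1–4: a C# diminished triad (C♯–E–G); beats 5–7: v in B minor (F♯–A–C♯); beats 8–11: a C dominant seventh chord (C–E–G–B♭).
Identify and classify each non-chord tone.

The harmony at that moment is C♯ diminished triad (C♯, E, G); F♯4 is not a chord tone.
It is approached by step up from E4 and left by leap down to C♯4.
Step in, leap out — an escape tone.
The harmony at that moment is F♯ minor triad (F♯, A, C♯); E4 is not a chord tone.
It is approached by step down from F♯4 and left by leap up to A4.
Step in, leap out — an escape tone.
The harmony at that moment is C dominant seventh chord (C, E, G, B♭); B3 is not a chord tone.
It is approached by step down from C4 and left by step up to C4.
Step away and step back to the same note — a neighbor tone (lower neighbor).

F♯4 (beat 3) — escape tone; E4 (beat 6) — escape tone; B3 (beat 9) — neighbor tone.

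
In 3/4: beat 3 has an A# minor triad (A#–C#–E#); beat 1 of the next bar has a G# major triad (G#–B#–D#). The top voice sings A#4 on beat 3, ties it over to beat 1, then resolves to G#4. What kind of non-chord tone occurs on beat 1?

The harmony at that moment is G# major triad (G#, B#, D#); A#4 is not a chord tone.
It is held over (the same pitch as the preceding A#4) and left by step down to G#4.
Held over from the previous chord and resolving down by step — a suspension.

Suspension.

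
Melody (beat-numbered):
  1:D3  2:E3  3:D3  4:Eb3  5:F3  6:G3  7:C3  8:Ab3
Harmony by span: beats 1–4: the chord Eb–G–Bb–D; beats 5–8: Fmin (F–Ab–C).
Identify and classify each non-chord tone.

The harmony at that moment is Eb major seventh chord (Eb, G, Bb, D); E3 is not a chord tone.
It is approached by step up from D3 and left by step down to D3.
Step away and step back to the same note — a neighbor tone (upper neighbor).
The harmony at that moment is F minor triad (F, Ab, C); G3 is not a chord tone.
It is approached by step up from F3 and left by leap down to C3.
Step in, leap out — an escape tone.

E3 (beat 2) — neighbor tone; G3 (beat 6) — escape tone.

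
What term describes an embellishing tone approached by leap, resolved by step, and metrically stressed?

Approach: by leap. Departure: by step. Metric position: strong.
Leap in, step out, in a metrically strong position — an appoggiatura. (It is the mirror image of the escape tone, which steps in and leaps out from a weak position.)

Appoggiatura.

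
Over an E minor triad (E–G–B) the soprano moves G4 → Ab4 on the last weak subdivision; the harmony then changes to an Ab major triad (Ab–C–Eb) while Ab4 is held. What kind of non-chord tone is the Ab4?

Ab4 is an anticipation.

The harmony at that moment is E minor triad (E, G, B); Ab4 is not a chord tone.
It is approached by step up from G4 and then sustained as the same pitch into the next harmony.
Arriving early and becoming a chord tone when the harmony changes — an anticipation.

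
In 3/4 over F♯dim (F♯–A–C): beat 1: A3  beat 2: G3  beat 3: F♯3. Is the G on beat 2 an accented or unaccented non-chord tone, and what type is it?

The harmony at that moment is F♯ diminished triad (F♯, A, C); G3 is not a chord tone.
It is approached by step down from A3 and left by step down to F♯3.
Step in, step out in the same direction — a passing tone.
It falls on a weak beat, so it is unaccented.

Unaccented passing tone.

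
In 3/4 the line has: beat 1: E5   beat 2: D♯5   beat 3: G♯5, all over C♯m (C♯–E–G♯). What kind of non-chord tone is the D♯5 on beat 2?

Escape tone.

The harmony at that moment is C♯ minor triad (C♯, E, G♯); D♯5 is not a chord tone.
It is approached by step down from E5 and left by leap up to G♯5.
Step in, leap out, on a weak beat — an escape tone.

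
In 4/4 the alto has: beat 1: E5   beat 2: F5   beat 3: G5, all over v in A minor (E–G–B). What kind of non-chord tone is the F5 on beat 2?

The harmony at that moment is E minor triad (E, G, B); F5 is not a chord tone.
It is approached by step up from E5 and left by step up to G5.
Step in, step out in the same direction — a passing tone.

Passing tone.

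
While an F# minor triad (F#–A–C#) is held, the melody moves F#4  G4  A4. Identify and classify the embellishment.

The harmony at that moment is F# minor triad (F#, A, C#); G4 is not a chord tone.
It is approached by step up from F#4 and left by step up to A4.
Step in, step out in the same direction — a passing tone.

G4 is a passing tone.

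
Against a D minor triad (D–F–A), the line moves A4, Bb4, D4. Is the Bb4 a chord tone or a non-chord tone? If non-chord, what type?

Non-chord tone — an escape tone.

The harmony at that moment is D minor triad (D, F, A); Bb4 is not a chord tone.
It is approached by step up from A4 and left by leap down to D4.
Step in, leap out — an escape tone.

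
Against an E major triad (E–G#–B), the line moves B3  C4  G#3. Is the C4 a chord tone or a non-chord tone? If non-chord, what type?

The harmony at that moment is E major triad (E, G#, B); C4 is not a chord tone.
It is approached by step up from B3 and left by leap down to G#3.
Step in, leap out — an escape tone.

Non-chord tone — an escape tone.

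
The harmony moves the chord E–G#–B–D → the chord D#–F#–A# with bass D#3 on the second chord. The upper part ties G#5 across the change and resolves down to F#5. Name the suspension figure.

At the second chord the bass is D#3. The suspended G#5 lies a fourth above the bass; after resolving down by step to F#5, the interval above the bass becomes a third.
Suspension figures are named by those two intervals: 4–3.

4–3 suspension.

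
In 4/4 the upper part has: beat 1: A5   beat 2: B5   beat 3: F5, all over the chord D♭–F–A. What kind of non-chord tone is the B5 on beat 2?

Escape tone.

The harmony at that moment is D♭ augmented triad (D♭, F, A); B5 is not a chord tone.
It is approached by step up from A5 and left by leap down to F5.
Step in, leap out, on a weak beat — an escape tone.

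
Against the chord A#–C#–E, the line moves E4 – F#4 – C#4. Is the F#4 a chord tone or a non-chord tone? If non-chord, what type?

Non-chord tone — an escape tone.

The harmony at that moment is A# diminished triad (A#, C#, E); F#4 is not a chord tone.
It is approached by step up from E4 and left by leap down to C#4.
Step in, leap out — an escape tone.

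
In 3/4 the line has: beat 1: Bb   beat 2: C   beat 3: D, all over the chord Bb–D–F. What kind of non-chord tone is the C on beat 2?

Passing tone.

The harmony at that moment is Bb major triad (Bb, D, F); C is not a chord tone.
It is approached by step up from Bb and left by step up to D.
Step in, step out in the same direction — a passing tone.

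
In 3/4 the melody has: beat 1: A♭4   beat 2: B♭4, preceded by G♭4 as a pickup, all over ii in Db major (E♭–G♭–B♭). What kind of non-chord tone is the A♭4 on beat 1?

Passing tone.

The harmony at that moment is E♭ minor triad (E♭, G♭, B♭); A♭4 is not a chord tone.
It is approached by step up from G♭4 and left by step up to B♭4.
Step in, step out in the same direction — a passing tone.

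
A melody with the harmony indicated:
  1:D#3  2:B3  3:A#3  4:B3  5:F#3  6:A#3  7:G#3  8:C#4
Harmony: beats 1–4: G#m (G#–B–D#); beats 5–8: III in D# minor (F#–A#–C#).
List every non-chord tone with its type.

The harmony at that moment is G# minor triad (G#, B, D#); A#3 is not a chord tone.
It is approached by step down from B3 and left by step up to B3.
Step away and step back to the same note — a neighbor tone (lower neighbor).
The harmony at that moment is F# major triad (F#, A#, C#); G#3 is not a chord tone.
It is approached by step down from A#3 and left by leap up to C#4.
Step in, leap out — an escape tone.

A#3 (beat 3) — neighbor tone; G#3 (beat 7) — escape tone.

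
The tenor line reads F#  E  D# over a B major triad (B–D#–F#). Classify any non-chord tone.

E is a passing tone.

The harmony at that moment is B major triad (B, D#, F#); E is not a chord tone.
It is approached by step down from F# and left by step down to D#.
Step in, step out in the same direction — a passing tone.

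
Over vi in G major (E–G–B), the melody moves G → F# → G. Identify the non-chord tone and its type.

F# is a neighbor tone.

The harmony at that moment is E minor triad (E, G, B); F# is not a chord tone.
It is approached by step down from G and left by step up to G.
Step away and step back to the same note — a neighbor tone (lower neighbor).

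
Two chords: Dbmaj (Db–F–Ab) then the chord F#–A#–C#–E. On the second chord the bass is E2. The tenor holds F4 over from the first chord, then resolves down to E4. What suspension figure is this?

9–8 suspension.

At the second chord the bass is E2. The suspended F4 lies a ninth above the bass; after resolving down by step to E4, the interval above the bass becomes an octave.
Suspension figures are named by those two intervals: 9–8.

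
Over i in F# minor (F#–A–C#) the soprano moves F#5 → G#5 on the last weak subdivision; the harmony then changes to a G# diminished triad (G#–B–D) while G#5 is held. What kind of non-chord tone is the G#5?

The harmony at that moment is F# minor triad (F#, A, C#); G#5 is not a chord tone.
It is approached by step up from F#5 and then sustained as the same pitch into the next harmony.
Arriving early and becoming a chord tone when the harmony changes — an anticipation.

G#5 is an anticipation.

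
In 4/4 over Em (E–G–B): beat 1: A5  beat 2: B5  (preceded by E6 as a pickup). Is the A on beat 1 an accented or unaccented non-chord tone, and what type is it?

Accented appoggiatura.

The harmony at that moment is E minor triad (E, G, B); A5 is not a chord tone.
It is approached by leap down from E6 and left by step up to B5.
Leap in, step out — an appoggiatura.
It falls on the downbeat, so it is accented.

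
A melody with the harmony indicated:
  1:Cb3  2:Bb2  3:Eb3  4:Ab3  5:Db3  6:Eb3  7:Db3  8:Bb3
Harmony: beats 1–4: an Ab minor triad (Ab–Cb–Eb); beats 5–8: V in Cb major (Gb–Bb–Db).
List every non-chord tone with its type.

Bb2 (beat 2) — escape tone; Eb3 (beat 6) — neighbor tone.

The harmony at that moment is Ab minor triad (Ab, Cb, Eb); Bb2 is not a chord tone.
It is approached by step down from Cb3 and left by leap up to Eb3.
Step in, leap out — an escape tone.
The harmony at that moment is Gb major triad (Gb, Bb, Db); Eb3 is not a chord tone.
It is approached by step up from Db3 and left by step down to Db3.
Step away and step back to the same note — a neighbor tone (upper neighbor).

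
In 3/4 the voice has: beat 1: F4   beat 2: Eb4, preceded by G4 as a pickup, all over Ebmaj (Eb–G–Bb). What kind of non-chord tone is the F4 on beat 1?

Passing tone.

The harmony at that moment is Eb major triad (Eb, G, Bb); F4 is not a chord tone.
It is approached by step down from G4 and left by step down to Eb4.
Step in, step out in the same direction — a passing tone.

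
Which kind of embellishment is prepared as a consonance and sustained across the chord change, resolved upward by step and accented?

Retardation.

Approach: by preparation — the pitch is first a chord tone, then held (tied or repeated) while the harmony changes under it. Departure: up by step. Metric position: strong.
A prepared dissonance that resolves upward by step — a retardation. (The same figure resolving downward would be a suspension.)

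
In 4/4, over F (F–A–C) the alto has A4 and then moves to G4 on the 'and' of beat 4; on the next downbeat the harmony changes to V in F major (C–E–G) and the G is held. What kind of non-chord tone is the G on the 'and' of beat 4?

Anticipation.

The harmony at that moment is F major triad (F, A, C); G4 is not a chord tone.
It is approached by step down from A4 and then sustained as the same pitch into the next harmony.
Arriving early and becoming a chord tone when the harmony changes — an anticipation.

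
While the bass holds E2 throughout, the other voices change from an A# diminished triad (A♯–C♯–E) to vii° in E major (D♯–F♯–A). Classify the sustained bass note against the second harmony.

Pedal tone (pedal point).

The harmony at that moment is D♯ diminished triad (D♯, F♯, A); E2 is not a chord tone.
It is held over (the same pitch as the preceding E2) and then sustained as the same pitch into the next harmony.
Sustained through a change of harmony — a pedal tone.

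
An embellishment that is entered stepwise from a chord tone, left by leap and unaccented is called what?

Approach: by step. Departure: by leap. Metric position: weak.
Step in, leap out, from a weak position — an escape tone (échappée). (It is the mirror image of the appoggiatura, which leaps in and steps out on a strong beat.)

Escape tone.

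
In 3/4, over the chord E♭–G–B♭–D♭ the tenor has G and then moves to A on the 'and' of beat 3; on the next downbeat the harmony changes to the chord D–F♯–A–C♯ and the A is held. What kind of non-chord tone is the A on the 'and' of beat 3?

Anticipation.

The harmony at that moment is E♭ dominant seventh chord (E♭, G, B♭, D♭); A is not a chord tone.
It is approached by step up from G and then sustained as the same pitch into the next harmony.
Arriving early and becoming a chord tone when the harmony changes — an anticipation.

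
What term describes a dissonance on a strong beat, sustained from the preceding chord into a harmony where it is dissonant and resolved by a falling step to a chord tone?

Suspension.

Approach: by preparation — the pitch is first a chord tone, then held (tied or repeated) while the harmony changes under it. Departure: down by step. Metric position: strong.
A prepared dissonance that resolves downward by step — a suspension. (The same figure resolving upward would be a retardation.)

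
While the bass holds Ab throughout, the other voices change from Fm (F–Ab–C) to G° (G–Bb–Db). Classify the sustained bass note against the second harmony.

The harmony at that moment is G diminished triad (G, Bb, Db); Ab is not a chord tone.
It is held over (the same pitch as the preceding Ab) and then sustained as the same pitch into the next harmony.
Sustained through a change of harmony — a pedal tone.

Pedal tone (pedal point).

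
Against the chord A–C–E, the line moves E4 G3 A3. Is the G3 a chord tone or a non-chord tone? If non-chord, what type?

Non-chord tone — an appoggiatura.

The harmony at that moment is A minor triad (A, C, E); G3 is not a chord tone.
It is approached by leap down from E4 and left by step up to A3.
Leap in, step out — an appoggiatura.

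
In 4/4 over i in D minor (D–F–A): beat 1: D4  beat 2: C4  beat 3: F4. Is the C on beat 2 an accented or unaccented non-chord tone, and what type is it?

Unaccented escape tone.

The harmony at that moment is D minor triad (D, F, A); C4 is not a chord tone.
It is approached by step down from D4 and left by leap up to F4.
Step in, leap out — an escape tone.
It falls on a weak beat, so it is unaccented.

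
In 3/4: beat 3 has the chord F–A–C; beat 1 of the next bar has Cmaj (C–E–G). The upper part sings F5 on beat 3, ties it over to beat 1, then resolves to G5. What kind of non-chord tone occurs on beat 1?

The harmony at that moment is C major triad (C, E, G); F5 is not a chord tone.
It is held over (the same pitch as the preceding F5) and left by step up to G5.
Held over from the previous chord and resolving up by step — a retardation.

Retardation.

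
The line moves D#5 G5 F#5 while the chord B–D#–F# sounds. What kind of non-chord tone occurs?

G5 is an appoggiatura.

The harmony at that moment is B major triad (B, D#, F#); G5 is not a chord tone.
It is approached by leap up from D#5 and left by step down to F#5.
Leap in, step out — an appoggiatura.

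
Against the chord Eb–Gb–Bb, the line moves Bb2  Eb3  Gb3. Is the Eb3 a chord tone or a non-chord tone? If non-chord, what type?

Chord tone (the root of Eb minor triad).

Eb minor triad contains Eb, Gb, Bb; Eb is the root, so it is a chord tone.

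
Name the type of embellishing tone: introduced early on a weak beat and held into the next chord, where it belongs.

Anticipation.

Approach: ahead of the chord change (typically by step), so it is dissonant against the current harmony. Departure: none — the same pitch is restated or held and is a chord tone of the new harmony.
Dissonant first, consonant once the harmony catches up: the note simply arrives early — an anticipation. (The reverse timing, consonant first and dissonant after the change, would be a suspension or retardation.)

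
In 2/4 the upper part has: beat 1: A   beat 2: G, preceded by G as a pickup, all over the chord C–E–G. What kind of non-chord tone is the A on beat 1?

Upper neighbor tone.

The harmony at that moment is C major triad (C, E, G); A is not a chord tone.
It is approached by step up from G and left by step down to G.
Step away and step back to the same note — a neighbor tone (upper neighbor).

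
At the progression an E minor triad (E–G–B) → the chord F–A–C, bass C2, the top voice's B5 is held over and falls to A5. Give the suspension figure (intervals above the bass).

7–6 suspension.

At the second chord the bass is C2. The suspended B5 lies a seventh above the bass; after resolving down by step to A5, the interval above the bass becomes a sixth.
Suspension figures are named by those two intervals: 7–6.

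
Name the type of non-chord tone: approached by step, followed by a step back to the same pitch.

Neighbor tone.

Approach: by step. Departure: by step in the opposite direction, back to the starting pitch.
Stepwise on both sides but reversing to return to the same chord tone — a neighbor tone. (Had it continued onward in the same direction it would be a passing tone instead.)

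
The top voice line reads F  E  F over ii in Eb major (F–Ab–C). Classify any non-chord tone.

The harmony at that moment is F minor triad (F, Ab, C); E is not a chord tone.
It is approached by step down from F and left by step up to F.
Step away and step back to the same note — a neighbor tone (lower neighbor).

E is a neighbor tone.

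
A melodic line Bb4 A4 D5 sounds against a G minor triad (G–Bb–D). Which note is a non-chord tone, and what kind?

A4 is an escape tone.

The harmony at that moment is G minor triad (G, Bb, D); A4 is not a chord tone.
It is approached by step down from Bb4 and left by leap up to D5.
Step in, leap out — an escape tone.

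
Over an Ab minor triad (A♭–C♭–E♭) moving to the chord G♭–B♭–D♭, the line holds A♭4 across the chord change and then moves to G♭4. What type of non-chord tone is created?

A♭4 is a suspension.

The harmony at that moment is G♭ major triad (G♭, B♭, D♭); A♭4 is not a chord tone.
It is held over (the same pitch as the preceding A♭4) and left by step down to G♭4.
Held over from the previous chord and resolving down by step — a suspension.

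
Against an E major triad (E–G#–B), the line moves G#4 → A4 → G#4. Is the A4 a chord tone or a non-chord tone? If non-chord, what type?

The harmony at that moment is E major triad (E, G#, B); A4 is not a chord tone.
It is approached by step up from G#4 and left by step down to G#4.
Step away and step back to the same note — a neighbor tone (upper neighbor).

Non-chord tone — a neighbor tone.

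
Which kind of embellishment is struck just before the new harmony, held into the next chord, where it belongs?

Approach: ahead of the chord change (typically by step), so it is dissonant against the current harmony. Departure: none — the same pitch is restated or held and is a chord tone of the new harmony.
Dissonant first, consonant once the harmony catches up: the note simply arrives early — an anticipation. (The reverse timing, consonant first and dissonant after the change, would be a suspension or retardation.)

Anticipation.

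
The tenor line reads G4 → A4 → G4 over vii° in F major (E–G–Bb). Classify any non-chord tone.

A4 is a neighbor tone.

The harmony at that moment is E diminished triad (E, G, Bb); A4 is not a chord tone.
It is approached by step up from G4 and left by step down to G4.
Step away and step back to the same note — a neighbor tone (upper neighbor).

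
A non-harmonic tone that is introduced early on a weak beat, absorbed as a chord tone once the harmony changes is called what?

Approach: ahead of the chord change (typically by step), so it is dissonant against the current harmony. Departure: none — the same pitch is restated or held and is a chord tone of the new harmony.
Dissonant first, consonant once the harmony catches up: the note simply arrives early — an anticipation. (The reverse timing, consonant first and dissonant after the change, would be a suspension or retardation.)

Anticipation.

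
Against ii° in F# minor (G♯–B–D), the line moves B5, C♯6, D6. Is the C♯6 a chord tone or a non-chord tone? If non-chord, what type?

The harmony at that moment is G♯ diminished triad (G♯, B, D); C♯6 is not a chord tone.
It is approached by step up from B5 and left by step up to D6.
Step in, step out in the same direction — a passing tone.

Non-chord tone — a passing tone.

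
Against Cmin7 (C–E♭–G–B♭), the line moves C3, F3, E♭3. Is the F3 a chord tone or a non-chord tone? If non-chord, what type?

Non-chord tone — an appoggiatura.

The harmony at that moment is C minor seventh chord (C, E♭, G, B♭); F3 is not a chord tone.
It is approached by leap up from C3 and left by step down to E♭3.
Leap in, step out — an appoggiatura.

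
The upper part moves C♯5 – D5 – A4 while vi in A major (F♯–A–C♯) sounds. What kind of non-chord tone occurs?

The harmony at that moment is F♯ minor triad (F♯, A, C♯); D5 is not a chord tone.
It is approached by step up from C♯5 and left by leap down to A4.
Step in, leap out — an escape tone.

D5 is an escape tone.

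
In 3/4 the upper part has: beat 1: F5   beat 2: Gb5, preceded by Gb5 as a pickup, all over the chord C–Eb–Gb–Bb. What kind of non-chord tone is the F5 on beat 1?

Lower neighbor tone.

The harmony at that moment is C half-diminished seventh chord (C, Eb, Gb, Bb); F5 is not a chord tone.
It is approached by step down from Gb5 and left by step up to Gb5.
Step away and step back to the same note — a neighbor tone (lower neighbor).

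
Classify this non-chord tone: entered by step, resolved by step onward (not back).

Approach: by step. Departure: by step, continuing in the same direction.
Stepwise on both sides with no change of direction means the note fills in the space between two different chord tones — a passing tone. (Had it turned back to its starting note it would be a neighbor tone instead.)

Passing tone.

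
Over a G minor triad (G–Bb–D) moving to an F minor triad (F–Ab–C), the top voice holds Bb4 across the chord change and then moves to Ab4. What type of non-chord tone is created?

Bb4 is a suspension.

The harmony at that moment is F minor triad (F, Ab, C); Bb4 is not a chord tone.
It is held over (the same pitch as the preceding Bb4) and left by step down to Ab4.
Held over from the previous chord and resolving down by step — a suspension.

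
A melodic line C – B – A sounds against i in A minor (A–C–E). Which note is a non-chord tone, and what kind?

B is a passing tone.

The harmony at that moment is A minor triad (A, C, E); B is not a chord tone.
It is approached by step down from C and left by step down to A.
Step in, step out in the same direction — a passing tone.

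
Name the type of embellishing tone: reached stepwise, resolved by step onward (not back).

Approach: by step. Departure: by step, continuing in the same direction.
Stepwise on both sides with no change of direction means the note fills in the space between two different chord tones — a passing tone. (Had it turned back to its starting note it would be a neighbor tone instead.)

Passing tone.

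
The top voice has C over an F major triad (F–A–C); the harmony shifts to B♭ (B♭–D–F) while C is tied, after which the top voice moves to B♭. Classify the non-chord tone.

The harmony at that moment is B♭ major triad (B♭, D, F); C is not a chord tone.
It is held over (the same pitch as the preceding C) and left by step down to B♭.
Held over from the previous chord and resolving down by step — a suspension.

C is a suspension.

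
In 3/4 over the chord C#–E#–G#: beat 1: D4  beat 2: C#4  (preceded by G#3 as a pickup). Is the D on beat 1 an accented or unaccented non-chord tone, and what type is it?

Accented appoggiatura.

The harmony at that moment is C# major triad (C#, E#, G#); D4 is not a chord tone.
It is approached by leap up from G#3 and left by step down to C#4.
Leap in, step out — an appoggiatura.
It falls on the downbeat, so it is accented.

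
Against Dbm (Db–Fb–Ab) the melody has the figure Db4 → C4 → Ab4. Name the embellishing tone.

C4 is an escape tone.

The harmony at that moment is Db minor triad (Db, Fb, Ab); C4 is not a chord tone.
It is approached by step down from Db4 and left by leap up to Ab4.
Step in, leap out — an escape tone.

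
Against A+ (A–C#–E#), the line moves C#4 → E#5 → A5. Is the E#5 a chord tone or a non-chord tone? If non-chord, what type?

A augmented triad contains A, C#, E#; E# is the fifth, so it is a chord tone.

Chord tone (the fifth of A augmented triad).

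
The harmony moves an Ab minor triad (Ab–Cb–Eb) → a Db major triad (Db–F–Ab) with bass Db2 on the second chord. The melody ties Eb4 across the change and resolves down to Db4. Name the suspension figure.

At the second chord the bass is Db2. The suspended Eb4 lies a ninth above the bass; after resolving down by step to Db4, the interval above the bass becomes an octave.
Suspension figures are named by those two intervals: 9–8.

9–8 suspension.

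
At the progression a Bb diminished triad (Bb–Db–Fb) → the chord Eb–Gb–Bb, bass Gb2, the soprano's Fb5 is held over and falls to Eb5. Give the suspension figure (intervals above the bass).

7–6 suspension.

At the second chord the bass is Gb2. The suspended Fb5 lies a seventh above the bass; after resolving down by step to Eb5, the interval above the bass becomes a sixth.
Suspension figures are named by those two intervals: 7–6.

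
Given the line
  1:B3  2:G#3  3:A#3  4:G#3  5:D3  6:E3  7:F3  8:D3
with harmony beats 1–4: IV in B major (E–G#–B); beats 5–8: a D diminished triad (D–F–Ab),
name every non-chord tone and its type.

The harmony at that moment is E major triad (E, G#, B); A#3 is not a chord tone.
It is approached by step up from G#3 and left by step down to G#3.
Step away and step back to the same note — a neighbor tone (upper neighbor).
The harmony at that moment is D diminished triad (D, F, Ab); E3 is not a chord tone.
It is approached by step up from D3 and left by step up to F3.
Step in, step out in the same direction — a passing tone.

A#3 (beat 3) — neighbor tone; E3 (beat 6) — passing tone.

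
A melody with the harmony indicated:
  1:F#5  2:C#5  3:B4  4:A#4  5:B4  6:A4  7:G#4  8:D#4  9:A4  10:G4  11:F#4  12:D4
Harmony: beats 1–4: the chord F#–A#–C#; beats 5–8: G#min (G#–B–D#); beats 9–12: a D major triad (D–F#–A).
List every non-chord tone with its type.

The harmony at that moment is F# major triad (F#, A#, C#); B4 is not a chord tone.
It is approached by step down from C#5 and left by step down to A#4.
Step in, step out in the same direction — a passing tone.
The harmony at that moment is G# minor triad (G#, B, D#); A4 is not a chord tone.
It is approached by step down from B4 and left by step down to G#4.
Step in, step out in the same direction — a passing tone.
The harmony at that moment is D major triad (D, F#, A); G4 is not a chord tone.
It is approached by step down from A4 and left by step down to F#4.
Step in, step out in the same direction — a passing tone.

B4 (beat 3) — passing tone; A4 (beat 6) — passing tone; G4 (beat 10) — passing tone.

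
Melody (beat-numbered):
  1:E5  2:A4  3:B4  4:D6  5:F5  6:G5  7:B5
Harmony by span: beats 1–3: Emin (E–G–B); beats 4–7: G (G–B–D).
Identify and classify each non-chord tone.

A4 (beat 2) — appoggiatura; F5 (beat 5) — appoggiatura.

The harmony at that moment is E minor triad (E, G, B); A4 is not a chord tone.
It is approached by leap down from E5 and left by step up to B4.
Leap in, step out — an appoggiatura.
The harmony at that moment is G major triad (G, B, D); F5 is not a chord tone.
It is approached by leap down from D6 and left by step up to G5.
Leap in, step out — an appoggiatura.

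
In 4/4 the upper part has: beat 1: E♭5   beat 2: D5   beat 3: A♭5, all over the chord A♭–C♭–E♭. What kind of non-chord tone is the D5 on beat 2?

Escape tone.

The harmony at that moment is A♭ minor triad (A♭, C♭, E♭); D5 is not a chord tone.
It is approached by step down from E♭5 and left by leap up to A♭5.
Step in, leap out, on a weak beat — an escape tone.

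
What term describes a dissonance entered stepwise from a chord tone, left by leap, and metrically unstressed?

Escape tone.

Approach: by step. Departure: by leap. Metric position: weak.
Step in, leap out, from a weak position — an escape tone (échappée). (It is the mirror image of the appoggiatura, which leaps in and steps out on a strong beat.)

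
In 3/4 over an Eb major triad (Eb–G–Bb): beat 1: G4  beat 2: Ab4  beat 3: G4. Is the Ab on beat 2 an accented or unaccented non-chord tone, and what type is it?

Unaccented neighbor tone.

The harmony at that moment is Eb major triad (Eb, G, Bb); Ab4 is not a chord tone.
It is approached by step up from G4 and left by step down to G4.
Step away and step back to the same note — a neighbor tone (upper neighbor).
It falls on a weak beat, so it is unaccented.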